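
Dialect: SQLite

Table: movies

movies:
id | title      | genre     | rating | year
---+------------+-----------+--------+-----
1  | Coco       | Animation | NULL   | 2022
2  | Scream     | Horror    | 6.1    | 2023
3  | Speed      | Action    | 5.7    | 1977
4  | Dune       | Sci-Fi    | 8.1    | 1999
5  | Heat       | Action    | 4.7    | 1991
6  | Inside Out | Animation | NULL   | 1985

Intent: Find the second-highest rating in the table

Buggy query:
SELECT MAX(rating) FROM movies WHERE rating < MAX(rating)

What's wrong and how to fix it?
Bug: MAX(rating) on the right of the comparison is an aggregate-in-WHERE error

Fix: Compute the overall MAX in a subquery, then take MAX of rows below it

Corrected query:
SELECT MAX(rating) FROM movies WHERE rating < (SELECT MAX(rating) FROM movies)

Result:
MAX(rating)
-----------
6.1        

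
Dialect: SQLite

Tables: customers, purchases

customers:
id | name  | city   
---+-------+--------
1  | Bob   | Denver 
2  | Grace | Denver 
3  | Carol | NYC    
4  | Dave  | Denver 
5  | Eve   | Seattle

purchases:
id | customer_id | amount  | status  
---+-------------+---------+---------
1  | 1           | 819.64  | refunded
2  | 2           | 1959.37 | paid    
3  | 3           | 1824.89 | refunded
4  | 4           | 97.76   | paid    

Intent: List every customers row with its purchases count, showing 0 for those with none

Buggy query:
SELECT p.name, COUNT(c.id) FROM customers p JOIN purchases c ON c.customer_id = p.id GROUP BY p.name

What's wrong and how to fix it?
Bug: An inner join excludes parents with zero children

Fix: Switch to LEFT JOIN to retain unmatched parent rows

Corrected query:
SELECT p.name, COUNT(c.id) FROM customers p LEFT JOIN purchases c ON c.customer_id = p.id GROUP BY p.name

Result:
name  | COUNT(c.id)
------+------------
Bob   | 1          
Carol | 1          
Dave  | 1          
Eve   | 0          
Grace | 1          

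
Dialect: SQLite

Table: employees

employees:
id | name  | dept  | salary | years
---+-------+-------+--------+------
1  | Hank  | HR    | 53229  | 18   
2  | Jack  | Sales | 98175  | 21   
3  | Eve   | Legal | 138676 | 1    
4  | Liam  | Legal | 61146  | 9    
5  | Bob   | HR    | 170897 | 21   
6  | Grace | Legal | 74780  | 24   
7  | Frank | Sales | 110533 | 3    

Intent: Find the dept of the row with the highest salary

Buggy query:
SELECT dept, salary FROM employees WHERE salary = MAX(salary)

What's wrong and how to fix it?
Bug: WHERE is evaluated per row; an aggregate over the whole table isn't defined there

Fix: Wrap MAX in a scalar subquery so WHERE compares against a single value

Corrected query:
SELECT dept, salary FROM employees WHERE salary = (SELECT MAX(salary) FROM employees)

Result:
dept | salary
-----+-------
HR   | 170897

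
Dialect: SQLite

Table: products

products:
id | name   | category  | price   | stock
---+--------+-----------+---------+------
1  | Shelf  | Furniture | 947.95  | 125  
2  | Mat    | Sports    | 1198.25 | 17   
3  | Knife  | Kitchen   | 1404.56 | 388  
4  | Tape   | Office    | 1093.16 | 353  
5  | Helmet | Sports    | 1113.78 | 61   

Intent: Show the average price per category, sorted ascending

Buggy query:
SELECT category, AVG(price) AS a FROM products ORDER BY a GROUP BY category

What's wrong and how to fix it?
Bug: ORDER BY appears before GROUP BY; SQL clause order requires GROUP BY first

Fix: Reorder: SELECT … FROM … GROUP BY … ORDER BY …

Corrected query:
SELECT category, AVG(price) AS a FROM products GROUP BY category ORDER BY a

Result:
category  | a       
----------+---------
Furniture | 947.95  
Office    | 1093.16 
Sports    | 1156.015
Kitchen   | 1404.56 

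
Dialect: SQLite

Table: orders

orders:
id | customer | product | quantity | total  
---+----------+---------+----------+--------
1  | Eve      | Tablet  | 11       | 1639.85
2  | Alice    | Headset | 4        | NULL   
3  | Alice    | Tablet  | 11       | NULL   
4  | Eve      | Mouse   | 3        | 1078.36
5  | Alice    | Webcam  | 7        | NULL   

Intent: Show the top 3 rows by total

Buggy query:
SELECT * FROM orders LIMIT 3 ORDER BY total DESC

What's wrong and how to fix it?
Bug: LIMIT must come after ORDER BY

Fix: Swap the clauses: ORDER BY first, then LIMIT

Corrected query:
SELECT * FROM orders ORDER BY total DESC LIMIT 3

Result:
id | customer | product | quantity | total  
---+----------+---------+----------+--------
1  | Eve      | Tablet  | 11       | 1639.85
4  | Eve      | Mouse   | 3        | 1078.36
2  | Alice    | Headset | 4        | NULL   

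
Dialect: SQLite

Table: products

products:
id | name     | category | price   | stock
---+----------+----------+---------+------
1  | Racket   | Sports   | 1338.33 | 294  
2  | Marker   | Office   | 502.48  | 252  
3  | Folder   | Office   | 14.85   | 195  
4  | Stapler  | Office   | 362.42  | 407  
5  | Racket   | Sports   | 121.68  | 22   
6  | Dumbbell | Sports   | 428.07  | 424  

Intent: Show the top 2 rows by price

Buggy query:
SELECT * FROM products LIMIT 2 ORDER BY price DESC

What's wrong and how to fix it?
Bug: ORDER BY cannot follow LIMIT; LIMIT is the final clause

Fix: Swap the clauses: ORDER BY first, then LIMIT

Corrected query:
SELECT * FROM products ORDER BY price DESC LIMIT 2

Result:
id | name   | category | price   | stock
---+--------+----------+---------+------
1  | Racket | Sports   | 1338.33 | 294  
2  | Marker | Office   | 502.48  | 252  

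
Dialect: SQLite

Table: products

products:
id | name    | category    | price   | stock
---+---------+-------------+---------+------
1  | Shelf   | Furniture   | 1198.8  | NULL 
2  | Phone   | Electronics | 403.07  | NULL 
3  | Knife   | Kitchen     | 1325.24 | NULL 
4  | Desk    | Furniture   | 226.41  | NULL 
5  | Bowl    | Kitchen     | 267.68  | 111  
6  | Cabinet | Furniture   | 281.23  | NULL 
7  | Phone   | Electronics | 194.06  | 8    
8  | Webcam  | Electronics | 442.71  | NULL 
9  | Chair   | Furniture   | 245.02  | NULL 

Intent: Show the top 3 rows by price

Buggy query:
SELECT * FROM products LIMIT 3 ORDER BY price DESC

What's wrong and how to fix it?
Bug: LIMIT must come after ORDER BY

Fix: Swap the clauses: ORDER BY first, then LIMIT

Corrected query:
SELECT * FROM products ORDER BY price DESC LIMIT 3

Result:
id | name   | category    | price   | stock
---+--------+-------------+---------+------
3  | Knife  | Kitchen     | 1325.24 | NULL 
1  | Shelf  | Furniture   | 1198.8  | NULL 
8  | Webcam | Electronics | 442.71  | NULL 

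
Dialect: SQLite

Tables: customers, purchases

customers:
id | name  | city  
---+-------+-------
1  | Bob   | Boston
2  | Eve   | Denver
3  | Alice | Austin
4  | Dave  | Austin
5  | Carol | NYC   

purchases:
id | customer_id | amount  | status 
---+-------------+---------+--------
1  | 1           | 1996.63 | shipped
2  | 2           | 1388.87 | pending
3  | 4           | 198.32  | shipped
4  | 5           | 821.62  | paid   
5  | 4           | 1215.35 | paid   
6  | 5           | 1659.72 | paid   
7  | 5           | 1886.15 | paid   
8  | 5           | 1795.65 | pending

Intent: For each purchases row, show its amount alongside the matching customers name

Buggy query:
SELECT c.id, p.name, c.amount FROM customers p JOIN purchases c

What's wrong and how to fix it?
Bug: JOIN with no ON clause produces a cartesian product; every purchases row pairs with every customers row

Fix: Specify the join condition linking the foreign key to the parent id

Corrected query:
SELECT c.id, p.name, c.amount FROM customers p JOIN purchases c ON c.customer_id = p.id

Result:
id | name  | amount 
---+-------+--------
1  | Bob   | 1996.63
2  | Eve   | 1388.87
3  | Dave  | 198.32 
4  | Carol | 821.62 
5  | Dave  | 1215.35
6  | Carol | 1659.72
7  | Carol | 1886.15
8  | Carol | 1795.65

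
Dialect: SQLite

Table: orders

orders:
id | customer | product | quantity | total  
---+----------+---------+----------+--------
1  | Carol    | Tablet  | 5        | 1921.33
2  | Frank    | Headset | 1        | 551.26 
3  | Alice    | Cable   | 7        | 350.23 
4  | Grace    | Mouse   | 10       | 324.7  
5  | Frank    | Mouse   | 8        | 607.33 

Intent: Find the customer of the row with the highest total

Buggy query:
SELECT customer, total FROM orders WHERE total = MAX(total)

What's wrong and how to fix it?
Bug: MAX(total) is an aggregate and cannot be used directly in WHERE

Fix: Use a subquery: WHERE total = (SELECT MAX(total) FROM orders)

Corrected query:
SELECT customer, total FROM orders WHERE total = (SELECT MAX(total) FROM orders)

Result:
customer | total  
---------+--------
Carol    | 1921.33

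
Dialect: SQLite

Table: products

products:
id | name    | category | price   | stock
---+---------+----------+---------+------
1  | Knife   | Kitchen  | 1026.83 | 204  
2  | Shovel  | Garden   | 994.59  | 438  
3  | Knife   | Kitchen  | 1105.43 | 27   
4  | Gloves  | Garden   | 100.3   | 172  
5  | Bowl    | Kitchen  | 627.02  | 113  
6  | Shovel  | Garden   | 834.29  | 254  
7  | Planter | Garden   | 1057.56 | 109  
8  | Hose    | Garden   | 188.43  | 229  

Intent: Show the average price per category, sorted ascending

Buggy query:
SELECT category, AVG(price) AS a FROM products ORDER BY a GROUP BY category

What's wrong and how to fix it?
Bug: GROUP BY must precede ORDER BY

Fix: Move ORDER BY to the end, after GROUP BY

Corrected query:
SELECT category, AVG(price) AS a FROM products GROUP BY category ORDER BY a

Result:
category | a      
---------+--------
Garden   | 635.034
Kitchen  | 919.76 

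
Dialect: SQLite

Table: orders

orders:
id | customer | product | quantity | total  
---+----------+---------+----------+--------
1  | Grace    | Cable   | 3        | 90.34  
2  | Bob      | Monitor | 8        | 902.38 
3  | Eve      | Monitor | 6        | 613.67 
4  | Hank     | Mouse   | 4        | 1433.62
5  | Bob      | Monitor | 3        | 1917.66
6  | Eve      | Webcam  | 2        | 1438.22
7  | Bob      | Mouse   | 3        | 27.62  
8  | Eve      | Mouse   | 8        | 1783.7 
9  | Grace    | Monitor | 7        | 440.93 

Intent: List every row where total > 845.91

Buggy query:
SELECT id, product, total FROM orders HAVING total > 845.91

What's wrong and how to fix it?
Bug: This is a non-aggregate query (no GROUP BY, no aggregates), so in SQLite the HAVING clause is invalid here; a row-level condition belongs in WHERE

Fix: Replace HAVING with WHERE since the condition applies to individual rows

Corrected query:
SELECT id, product, total FROM orders WHERE total > 845.91

Result:
id | product | total  
---+---------+--------
2  | Monitor | 902.38 
4  | Mouse   | 1433.62
5  | Monitor | 1917.66
6  | Webcam  | 1438.22
8  | Mouse   | 1783.7 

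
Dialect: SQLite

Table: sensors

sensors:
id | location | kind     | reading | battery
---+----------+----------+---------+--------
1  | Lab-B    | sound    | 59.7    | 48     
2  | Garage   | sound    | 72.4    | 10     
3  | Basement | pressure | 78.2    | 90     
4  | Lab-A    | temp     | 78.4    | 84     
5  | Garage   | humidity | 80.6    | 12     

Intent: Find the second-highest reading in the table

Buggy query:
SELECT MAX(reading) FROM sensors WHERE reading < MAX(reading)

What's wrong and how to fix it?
Bug: MAX(reading) on the right of the comparison is an aggregate-in-WHERE error

Fix: Put the inner MAX in a scalar subquery

Corrected query:
SELECT MAX(reading) FROM sensors WHERE reading < (SELECT MAX(reading) FROM sensors)

Result:
MAX(reading)
------------
78.4        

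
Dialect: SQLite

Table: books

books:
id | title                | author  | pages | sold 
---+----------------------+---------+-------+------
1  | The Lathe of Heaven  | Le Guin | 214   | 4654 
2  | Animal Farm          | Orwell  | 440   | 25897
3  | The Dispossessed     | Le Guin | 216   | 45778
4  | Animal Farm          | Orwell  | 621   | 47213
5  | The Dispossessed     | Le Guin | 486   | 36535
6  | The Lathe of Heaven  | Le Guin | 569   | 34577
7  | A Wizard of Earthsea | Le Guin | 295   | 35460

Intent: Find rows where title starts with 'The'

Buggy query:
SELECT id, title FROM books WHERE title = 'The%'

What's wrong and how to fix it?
Bug: Wildcards only work with LIKE; '=' treats '%' as a literal character

Fix: Use LIKE for wildcard pattern matching

Corrected query:
SELECT id, title FROM books WHERE title LIKE 'The%'

Result:
id | title              
---+--------------------
1  | The Lathe of Heaven
3  | The Dispossessed   
5  | The Dispossessed   
6  | The Lathe of Heaven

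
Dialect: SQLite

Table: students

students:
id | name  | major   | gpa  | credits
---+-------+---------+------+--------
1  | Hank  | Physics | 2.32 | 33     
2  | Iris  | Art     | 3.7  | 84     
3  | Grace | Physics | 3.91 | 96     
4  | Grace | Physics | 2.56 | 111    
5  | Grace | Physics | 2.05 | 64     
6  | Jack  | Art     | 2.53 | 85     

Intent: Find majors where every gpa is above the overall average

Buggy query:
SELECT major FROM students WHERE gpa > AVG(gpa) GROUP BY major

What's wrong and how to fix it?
Bug: WHERE evaluates per row before aggregation, so AVG() is unavailable

Fix: Use a subquery for AVG and a HAVING MIN(...) filter so the condition holds for every row in the group

Corrected query:
SELECT major FROM students GROUP BY major HAVING MIN(gpa) > (SELECT AVG(gpa) FROM students)

Result:
(no rows)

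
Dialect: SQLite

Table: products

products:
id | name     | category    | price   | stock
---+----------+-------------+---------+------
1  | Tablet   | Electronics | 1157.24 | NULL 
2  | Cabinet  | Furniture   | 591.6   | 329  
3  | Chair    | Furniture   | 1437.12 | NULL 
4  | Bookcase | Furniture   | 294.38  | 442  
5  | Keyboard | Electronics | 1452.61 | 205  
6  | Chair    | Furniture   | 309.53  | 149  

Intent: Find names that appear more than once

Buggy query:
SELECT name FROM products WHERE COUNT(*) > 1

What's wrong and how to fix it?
Bug: COUNT(*) is an aggregate and cannot be used in WHERE

Fix: Group first, then use HAVING for the count condition

Corrected query:
SELECT name FROM products GROUP BY name HAVING COUNT(*) > 1

Result:
name 
-----
Chair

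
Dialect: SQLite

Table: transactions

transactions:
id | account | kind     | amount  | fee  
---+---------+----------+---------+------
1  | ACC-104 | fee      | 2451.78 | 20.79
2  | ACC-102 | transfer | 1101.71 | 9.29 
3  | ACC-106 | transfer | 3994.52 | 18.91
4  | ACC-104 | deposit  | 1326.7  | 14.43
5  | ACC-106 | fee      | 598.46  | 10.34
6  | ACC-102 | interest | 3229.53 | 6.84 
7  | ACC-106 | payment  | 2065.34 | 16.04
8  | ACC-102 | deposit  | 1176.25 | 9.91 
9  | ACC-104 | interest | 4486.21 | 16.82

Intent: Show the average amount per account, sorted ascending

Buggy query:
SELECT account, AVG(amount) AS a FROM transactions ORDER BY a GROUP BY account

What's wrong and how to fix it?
Bug: ORDER BY appears before GROUP BY; SQL clause order requires GROUP BY first

Fix: Move ORDER BY to the end, after GROUP BY

Corrected query:
SELECT account, AVG(amount) AS a FROM transactions GROUP BY account ORDER BY a

Result:
account | a          
--------+------------
ACC-102 | 1835.83    
ACC-106 | 2219.44    
ACC-104 | 2754.896667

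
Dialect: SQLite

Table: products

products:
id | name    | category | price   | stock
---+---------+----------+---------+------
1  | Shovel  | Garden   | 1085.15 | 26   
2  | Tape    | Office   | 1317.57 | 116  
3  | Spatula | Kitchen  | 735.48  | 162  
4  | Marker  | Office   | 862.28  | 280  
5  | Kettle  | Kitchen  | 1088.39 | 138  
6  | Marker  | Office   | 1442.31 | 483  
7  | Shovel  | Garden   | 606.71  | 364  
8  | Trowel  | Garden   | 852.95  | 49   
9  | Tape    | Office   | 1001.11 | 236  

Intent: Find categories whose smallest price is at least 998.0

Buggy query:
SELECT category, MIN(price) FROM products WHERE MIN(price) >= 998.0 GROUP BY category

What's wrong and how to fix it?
Bug: MIN() in WHERE is a misuse of aggregate

Fix: Use HAVING for the per-group MIN condition

Corrected query:
SELECT category, MIN(price) FROM products GROUP BY category HAVING MIN(price) >= 998.0

Result:
(no rows)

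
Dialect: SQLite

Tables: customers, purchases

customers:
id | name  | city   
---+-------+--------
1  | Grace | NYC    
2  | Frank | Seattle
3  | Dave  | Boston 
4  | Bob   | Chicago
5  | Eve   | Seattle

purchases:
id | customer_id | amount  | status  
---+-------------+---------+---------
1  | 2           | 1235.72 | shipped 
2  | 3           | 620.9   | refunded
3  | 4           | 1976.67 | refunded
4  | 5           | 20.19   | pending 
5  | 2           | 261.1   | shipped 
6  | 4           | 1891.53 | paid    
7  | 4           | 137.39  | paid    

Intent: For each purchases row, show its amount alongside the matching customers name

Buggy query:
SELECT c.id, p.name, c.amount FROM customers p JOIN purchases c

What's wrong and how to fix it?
Bug: JOIN with no ON clause produces a cartesian product; every purchases row pairs with every customers row

Fix: Specify the join condition linking the foreign key to the parent id

Corrected query:
SELECT c.id, p.name, c.amount FROM customers p JOIN purchases c ON c.customer_id = p.id

Result:
id | name  | amount 
---+-------+--------
1  | Frank | 1235.72
2  | Dave  | 620.9  
3  | Bob   | 1976.67
4  | Eve   | 20.19  
5  | Frank | 261.1  
6  | Bob   | 1891.53
7  | Bob   | 137.39 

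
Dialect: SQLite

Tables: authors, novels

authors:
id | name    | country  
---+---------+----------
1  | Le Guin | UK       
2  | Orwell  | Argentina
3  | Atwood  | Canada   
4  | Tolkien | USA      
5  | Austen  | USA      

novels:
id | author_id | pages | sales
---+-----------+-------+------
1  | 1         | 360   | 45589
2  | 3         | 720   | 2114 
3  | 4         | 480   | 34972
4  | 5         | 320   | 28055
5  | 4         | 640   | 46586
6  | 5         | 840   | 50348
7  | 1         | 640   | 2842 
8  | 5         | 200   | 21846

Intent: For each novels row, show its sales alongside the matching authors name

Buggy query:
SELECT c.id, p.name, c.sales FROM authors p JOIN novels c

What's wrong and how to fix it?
Bug: JOIN with no ON clause produces a cartesian product; every novels row pairs with every authors row

Fix: Add ON c.author_id = p.id to the JOIN

Corrected query:
SELECT c.id, p.name, c.sales FROM authors p JOIN novels c ON c.author_id = p.id

Result:
id | name    | sales
---+---------+------
1  | Le Guin | 45589
2  | Atwood  | 2114 
3  | Tolkien | 34972
4  | Austen  | 28055
5  | Tolkien | 46586
6  | Austen  | 50348
7  | Le Guin | 2842 
8  | Austen  | 21846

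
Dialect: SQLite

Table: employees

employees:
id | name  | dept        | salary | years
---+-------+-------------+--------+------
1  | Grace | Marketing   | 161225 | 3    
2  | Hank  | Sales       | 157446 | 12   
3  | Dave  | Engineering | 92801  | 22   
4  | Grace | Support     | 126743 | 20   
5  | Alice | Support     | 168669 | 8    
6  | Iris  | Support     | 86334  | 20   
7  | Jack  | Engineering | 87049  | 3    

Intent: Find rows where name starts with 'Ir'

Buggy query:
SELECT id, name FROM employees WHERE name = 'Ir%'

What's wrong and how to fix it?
Bug: '=' compares the literal string including the % character; pattern matching needs LIKE

Fix: Replace '=' with LIKE so 'Ir%' is treated as a pattern

Corrected query:
SELECT id, name FROM employees WHERE name LIKE 'Ir%'

Result:
id | name
---+-----
6  | Iris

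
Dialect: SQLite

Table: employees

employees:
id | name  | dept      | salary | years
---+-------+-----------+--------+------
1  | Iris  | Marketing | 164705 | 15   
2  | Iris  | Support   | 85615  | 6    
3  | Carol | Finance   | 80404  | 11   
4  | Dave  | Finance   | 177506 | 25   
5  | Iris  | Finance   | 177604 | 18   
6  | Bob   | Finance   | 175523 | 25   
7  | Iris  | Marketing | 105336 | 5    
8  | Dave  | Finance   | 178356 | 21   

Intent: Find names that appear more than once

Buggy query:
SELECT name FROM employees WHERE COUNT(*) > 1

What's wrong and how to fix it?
Bug: WHERE can't reference COUNT(*); aggregates are computed after WHERE

Fix: GROUP BY name, then filter groups with HAVING COUNT(*) > 1

Corrected query:
SELECT name FROM employees GROUP BY name HAVING COUNT(*) > 1

Result:
name
----
Dave
Iris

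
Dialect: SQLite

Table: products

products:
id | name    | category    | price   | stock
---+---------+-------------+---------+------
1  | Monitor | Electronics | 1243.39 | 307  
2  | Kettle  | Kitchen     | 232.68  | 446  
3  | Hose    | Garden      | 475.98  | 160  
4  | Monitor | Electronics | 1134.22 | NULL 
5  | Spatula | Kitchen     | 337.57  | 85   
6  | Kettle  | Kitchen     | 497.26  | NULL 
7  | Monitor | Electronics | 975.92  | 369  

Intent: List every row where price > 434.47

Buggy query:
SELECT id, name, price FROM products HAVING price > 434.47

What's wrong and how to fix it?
Bug: This is a non-aggregate query (no GROUP BY, no aggregates), so in SQLite the HAVING clause is invalid here; a row-level condition belongs in WHERE

Fix: Use WHERE for row-level filtering

Corrected query:
SELECT id, name, price FROM products WHERE price > 434.47

Result:
id | name    | price  
---+---------+--------
1  | Monitor | 1243.39
3  | Hose    | 475.98 
4  | Monitor | 1134.22
6  | Kettle  | 497.26 
7  | Monitor | 975.92 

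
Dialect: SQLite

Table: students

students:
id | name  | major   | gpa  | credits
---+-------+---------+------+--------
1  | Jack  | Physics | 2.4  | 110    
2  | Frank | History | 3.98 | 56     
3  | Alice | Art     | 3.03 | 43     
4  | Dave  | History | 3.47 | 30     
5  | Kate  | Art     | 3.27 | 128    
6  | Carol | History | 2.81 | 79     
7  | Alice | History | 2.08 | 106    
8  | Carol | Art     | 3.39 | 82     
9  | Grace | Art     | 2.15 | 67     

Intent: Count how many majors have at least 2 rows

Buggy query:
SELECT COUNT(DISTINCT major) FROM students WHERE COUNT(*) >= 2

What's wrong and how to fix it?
Bug: COUNT(*) cannot appear in WHERE; the per-group count doesn't exist yet

Fix: Group first with HAVING COUNT(*) >= 2, then COUNT the resulting groups

Corrected query:
SELECT COUNT(*) FROM (SELECT major FROM students GROUP BY major HAVING COUNT(*) >= 2)

Result:
COUNT(*)
--------
2       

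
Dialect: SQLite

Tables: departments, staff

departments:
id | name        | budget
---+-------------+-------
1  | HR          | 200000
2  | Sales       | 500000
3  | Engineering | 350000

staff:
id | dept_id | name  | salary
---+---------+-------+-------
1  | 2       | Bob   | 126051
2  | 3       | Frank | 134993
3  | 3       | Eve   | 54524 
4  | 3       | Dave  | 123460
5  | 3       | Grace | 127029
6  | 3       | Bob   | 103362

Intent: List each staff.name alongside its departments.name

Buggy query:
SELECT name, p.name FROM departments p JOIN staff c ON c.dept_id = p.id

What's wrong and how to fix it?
Bug: Both tables have a 'name' column; the unqualified reference is ambiguous

Fix: Qualify the column with its table alias (c.name)

Corrected query:
SELECT c.name, p.name FROM departments p JOIN staff c ON c.dept_id = p.id

Result:
name  | name       
------+------------
Bob   | Sales      
Frank | Engineering
Eve   | Engineering
Dave  | Engineering
Grace | Engineering
Bob   | Engineering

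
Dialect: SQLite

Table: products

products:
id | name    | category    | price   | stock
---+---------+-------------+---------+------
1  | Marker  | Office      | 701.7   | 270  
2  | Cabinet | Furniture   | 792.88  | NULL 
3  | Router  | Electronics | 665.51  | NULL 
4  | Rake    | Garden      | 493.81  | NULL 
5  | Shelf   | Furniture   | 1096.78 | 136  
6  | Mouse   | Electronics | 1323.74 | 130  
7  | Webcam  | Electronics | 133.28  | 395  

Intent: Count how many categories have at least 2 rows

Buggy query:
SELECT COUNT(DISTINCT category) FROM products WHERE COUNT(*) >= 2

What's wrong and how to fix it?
Bug: WHERE filters individual rows, not groups, so a group-level COUNT is invalid there

Fix: Use a subquery that GROUPs and filters with HAVING, then count its rows

Corrected query:
SELECT COUNT(*) FROM (SELECT category FROM products GROUP BY category HAVING COUNT(*) >= 2)

Result:
COUNT(*)
--------
2       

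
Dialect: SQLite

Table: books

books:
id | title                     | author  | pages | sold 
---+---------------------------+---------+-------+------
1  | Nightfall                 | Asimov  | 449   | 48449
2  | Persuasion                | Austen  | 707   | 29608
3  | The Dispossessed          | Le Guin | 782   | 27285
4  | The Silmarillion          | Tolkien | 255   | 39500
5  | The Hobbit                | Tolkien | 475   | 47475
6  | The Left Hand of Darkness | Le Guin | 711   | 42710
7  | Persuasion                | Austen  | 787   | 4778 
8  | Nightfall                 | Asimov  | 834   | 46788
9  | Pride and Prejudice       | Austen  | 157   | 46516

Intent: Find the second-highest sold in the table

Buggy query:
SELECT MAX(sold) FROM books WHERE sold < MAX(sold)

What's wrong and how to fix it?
Bug: The inner MAX is an aggregate inside WHERE, which is not allowed

Fix: Put the inner MAX in a scalar subquery

Corrected query:
SELECT MAX(sold) FROM books WHERE sold < (SELECT MAX(sold) FROM books)

Result:
MAX(sold)
---------
47475    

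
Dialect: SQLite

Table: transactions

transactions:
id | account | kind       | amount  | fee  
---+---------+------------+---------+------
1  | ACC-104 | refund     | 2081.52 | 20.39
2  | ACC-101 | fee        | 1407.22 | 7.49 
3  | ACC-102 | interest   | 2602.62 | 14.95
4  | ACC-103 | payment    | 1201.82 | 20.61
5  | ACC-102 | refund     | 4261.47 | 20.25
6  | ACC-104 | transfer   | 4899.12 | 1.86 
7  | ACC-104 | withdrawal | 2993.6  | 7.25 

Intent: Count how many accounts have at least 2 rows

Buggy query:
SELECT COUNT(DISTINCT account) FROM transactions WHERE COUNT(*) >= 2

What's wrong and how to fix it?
Bug: WHERE filters individual rows, not groups, so a group-level COUNT is invalid there

Fix: Group first with HAVING COUNT(*) >= 2, then COUNT the resulting groups

Corrected query:
SELECT COUNT(*) FROM (SELECT account FROM transactions GROUP BY account HAVING COUNT(*) >= 2)

Result:
COUNT(*)
--------
2       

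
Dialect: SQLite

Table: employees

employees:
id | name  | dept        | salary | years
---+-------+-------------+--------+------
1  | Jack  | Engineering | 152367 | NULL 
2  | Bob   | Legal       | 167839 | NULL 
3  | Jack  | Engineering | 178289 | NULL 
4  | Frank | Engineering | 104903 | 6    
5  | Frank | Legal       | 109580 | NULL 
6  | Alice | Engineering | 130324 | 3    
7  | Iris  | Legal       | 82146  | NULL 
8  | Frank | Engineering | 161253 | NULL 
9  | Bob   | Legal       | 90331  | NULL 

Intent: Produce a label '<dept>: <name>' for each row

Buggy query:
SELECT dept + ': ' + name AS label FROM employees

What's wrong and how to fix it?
Bug: '+' is numeric addition; on text columns SQLite converts them to 0 instead of concatenating

Fix: Replace + with || to concatenate text

Corrected query:
SELECT dept || ': ' || name AS label FROM employees

Result:
label             
------------------
Engineering: Jack 
Legal: Bob        
Engineering: Jack 
Engineering: Frank
Legal: Frank      
Engineering: Alice
Legal: Iris       
Engineering: Frank
Legal: Bob        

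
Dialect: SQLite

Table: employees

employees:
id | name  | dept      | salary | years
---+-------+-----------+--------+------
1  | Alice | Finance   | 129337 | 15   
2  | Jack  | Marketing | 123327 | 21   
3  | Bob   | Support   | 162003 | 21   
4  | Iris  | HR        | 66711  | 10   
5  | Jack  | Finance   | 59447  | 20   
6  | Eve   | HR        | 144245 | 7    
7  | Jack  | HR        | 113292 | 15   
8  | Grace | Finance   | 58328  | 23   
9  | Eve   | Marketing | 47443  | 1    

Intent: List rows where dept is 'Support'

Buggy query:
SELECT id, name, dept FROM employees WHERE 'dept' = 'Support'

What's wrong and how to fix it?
Bug: 'dept' in single quotes is a string literal, not the column; the comparison is literal-vs-literal and never true

Fix: Reference the column as dept without single quotes

Corrected query:
SELECT id, name, dept FROM employees WHERE dept = 'Support'

Result:
id | name | dept   
---+------+--------
3  | Bob  | Support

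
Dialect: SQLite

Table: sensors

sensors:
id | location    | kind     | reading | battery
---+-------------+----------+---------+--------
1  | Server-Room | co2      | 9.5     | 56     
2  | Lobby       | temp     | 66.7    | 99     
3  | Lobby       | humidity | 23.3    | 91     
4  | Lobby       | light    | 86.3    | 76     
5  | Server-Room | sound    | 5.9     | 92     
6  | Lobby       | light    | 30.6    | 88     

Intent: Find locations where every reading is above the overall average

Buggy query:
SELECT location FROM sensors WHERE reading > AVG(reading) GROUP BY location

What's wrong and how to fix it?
Bug: WHERE evaluates per row before aggregation, so AVG() is unavailable

Fix: Compute the overall average in a scalar subquery and compare each group's MIN against it in HAVING

Corrected query:
SELECT location FROM sensors GROUP BY location HAVING MIN(reading) > (SELECT AVG(reading) FROM sensors)

Result:
(no rows)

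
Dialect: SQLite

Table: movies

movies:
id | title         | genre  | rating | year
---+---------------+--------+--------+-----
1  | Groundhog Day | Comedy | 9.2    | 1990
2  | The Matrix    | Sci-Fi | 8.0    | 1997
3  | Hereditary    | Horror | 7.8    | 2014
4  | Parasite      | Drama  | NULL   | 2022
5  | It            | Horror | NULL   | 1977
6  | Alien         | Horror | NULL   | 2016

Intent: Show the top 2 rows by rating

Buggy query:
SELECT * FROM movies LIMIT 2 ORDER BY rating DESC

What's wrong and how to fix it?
Bug: ORDER BY cannot follow LIMIT; LIMIT is the final clause

Fix: Swap the clauses: ORDER BY first, then LIMIT

Corrected query:
SELECT * FROM movies ORDER BY rating DESC LIMIT 2

Result:
id | title         | genre  | rating | year
---+---------------+--------+--------+-----
1  | Groundhog Day | Comedy | 9.2    | 1990
2  | The Matrix    | Sci-Fi | 8      | 1997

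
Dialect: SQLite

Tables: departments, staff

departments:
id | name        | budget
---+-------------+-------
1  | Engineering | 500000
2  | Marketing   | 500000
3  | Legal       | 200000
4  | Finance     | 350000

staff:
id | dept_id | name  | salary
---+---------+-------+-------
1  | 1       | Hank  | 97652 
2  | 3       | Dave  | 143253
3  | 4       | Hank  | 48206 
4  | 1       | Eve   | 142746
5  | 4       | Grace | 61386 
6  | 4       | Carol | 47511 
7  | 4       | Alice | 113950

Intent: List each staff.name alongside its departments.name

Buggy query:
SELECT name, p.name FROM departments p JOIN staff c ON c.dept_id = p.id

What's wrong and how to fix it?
Bug: 'name' exists in both joined tables, so the database can't tell which one is meant

Fix: Prefix ambiguous columns with the table alias

Corrected query:
SELECT c.name, p.name FROM departments p JOIN staff c ON c.dept_id = p.id

Result:
name  | name       
------+------------
Hank  | Engineering
Dave  | Legal      
Hank  | Finance    
Eve   | Engineering
Grace | Finance    
Carol | Finance    
Alice | Finance    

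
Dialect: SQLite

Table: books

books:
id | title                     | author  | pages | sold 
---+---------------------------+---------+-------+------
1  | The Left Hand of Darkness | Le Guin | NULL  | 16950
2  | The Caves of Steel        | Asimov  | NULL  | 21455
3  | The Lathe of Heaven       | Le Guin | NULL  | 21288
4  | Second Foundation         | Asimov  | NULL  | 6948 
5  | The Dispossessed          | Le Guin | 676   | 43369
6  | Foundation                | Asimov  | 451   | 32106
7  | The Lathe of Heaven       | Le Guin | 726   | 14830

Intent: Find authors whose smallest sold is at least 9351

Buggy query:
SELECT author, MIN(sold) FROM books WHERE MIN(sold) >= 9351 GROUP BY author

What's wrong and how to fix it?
Bug: MIN() in WHERE is a misuse of aggregate

Fix: Use HAVING for the per-group MIN condition

Corrected query:
SELECT author, MIN(sold) FROM books GROUP BY author HAVING MIN(sold) >= 9351

Result:
author  | MIN(sold)
--------+----------
Le Guin | 14830    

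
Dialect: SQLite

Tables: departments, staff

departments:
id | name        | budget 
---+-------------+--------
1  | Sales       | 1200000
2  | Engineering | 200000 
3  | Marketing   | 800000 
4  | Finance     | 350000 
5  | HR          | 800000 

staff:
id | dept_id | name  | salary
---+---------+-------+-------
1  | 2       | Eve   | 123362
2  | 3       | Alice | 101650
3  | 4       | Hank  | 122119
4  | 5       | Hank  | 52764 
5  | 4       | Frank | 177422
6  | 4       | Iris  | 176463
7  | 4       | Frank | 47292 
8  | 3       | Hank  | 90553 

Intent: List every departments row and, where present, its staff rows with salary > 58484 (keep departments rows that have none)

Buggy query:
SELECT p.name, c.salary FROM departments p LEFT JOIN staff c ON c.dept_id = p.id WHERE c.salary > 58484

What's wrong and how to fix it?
Bug: A WHERE condition on the right-hand table after LEFT JOIN drops unmatched parents

Fix: Move the right-table condition into the ON clause so unmatched parents are kept

Corrected query:
SELECT p.name, c.salary FROM departments p LEFT JOIN staff c ON c.dept_id = p.id AND c.salary > 58484

Result:
name        | salary
------------+-------
Sales       | NULL  
Engineering | 123362
Marketing   | 90553 
Marketing   | 101650
Finance     | 122119
Finance     | 176463
Finance     | 177422
HR          | NULL  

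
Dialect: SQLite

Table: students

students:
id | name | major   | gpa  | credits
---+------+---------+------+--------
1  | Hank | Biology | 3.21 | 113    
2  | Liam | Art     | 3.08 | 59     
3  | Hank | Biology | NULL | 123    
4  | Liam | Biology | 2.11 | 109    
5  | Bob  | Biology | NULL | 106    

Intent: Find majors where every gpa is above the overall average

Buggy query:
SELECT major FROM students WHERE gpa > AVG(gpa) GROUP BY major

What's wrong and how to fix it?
Bug: AVG() is an aggregate; it can't sit directly in WHERE

Fix: Use a subquery for AVG and a HAVING MIN(...) filter so the condition holds for every row in the group

Corrected query:
SELECT major FROM students GROUP BY major HAVING MIN(gpa) > (SELECT AVG(gpa) FROM students)

Result:
major
-----
Art  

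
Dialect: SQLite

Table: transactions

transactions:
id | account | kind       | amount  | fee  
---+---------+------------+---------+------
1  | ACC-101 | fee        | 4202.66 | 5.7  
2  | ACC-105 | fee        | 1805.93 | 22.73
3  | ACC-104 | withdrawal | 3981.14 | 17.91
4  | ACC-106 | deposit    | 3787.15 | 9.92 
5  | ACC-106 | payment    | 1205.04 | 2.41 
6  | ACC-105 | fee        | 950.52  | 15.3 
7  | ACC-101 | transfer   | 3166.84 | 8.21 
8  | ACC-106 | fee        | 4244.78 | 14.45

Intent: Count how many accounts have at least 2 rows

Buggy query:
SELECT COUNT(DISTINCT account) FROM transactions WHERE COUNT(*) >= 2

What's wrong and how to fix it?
Bug: WHERE filters individual rows, not groups, so a group-level COUNT is invalid there

Fix: Group first with HAVING COUNT(*) >= 2, then COUNT the resulting groups

Corrected query:
SELECT COUNT(*) FROM (SELECT account FROM transactions GROUP BY account HAVING COUNT(*) >= 2)

Result:
COUNT(*)
--------
3       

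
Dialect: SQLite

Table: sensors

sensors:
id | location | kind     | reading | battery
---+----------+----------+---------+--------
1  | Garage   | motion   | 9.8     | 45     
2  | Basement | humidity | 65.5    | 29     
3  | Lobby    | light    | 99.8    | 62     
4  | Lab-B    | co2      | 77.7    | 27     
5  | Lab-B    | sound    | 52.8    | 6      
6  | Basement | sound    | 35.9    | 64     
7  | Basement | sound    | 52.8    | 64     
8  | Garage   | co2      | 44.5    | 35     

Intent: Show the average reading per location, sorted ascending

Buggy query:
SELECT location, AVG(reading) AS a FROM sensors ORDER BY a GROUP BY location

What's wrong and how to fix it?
Bug: GROUP BY must precede ORDER BY

Fix: Reorder: SELECT … FROM … GROUP BY … ORDER BY …

Corrected query:
SELECT location, AVG(reading) AS a FROM sensors GROUP BY location ORDER BY a

Result:
location | a    
---------+------
Garage   | 27.15
Basement | 51.4 
Lab-B    | 65.25
Lobby    | 99.8 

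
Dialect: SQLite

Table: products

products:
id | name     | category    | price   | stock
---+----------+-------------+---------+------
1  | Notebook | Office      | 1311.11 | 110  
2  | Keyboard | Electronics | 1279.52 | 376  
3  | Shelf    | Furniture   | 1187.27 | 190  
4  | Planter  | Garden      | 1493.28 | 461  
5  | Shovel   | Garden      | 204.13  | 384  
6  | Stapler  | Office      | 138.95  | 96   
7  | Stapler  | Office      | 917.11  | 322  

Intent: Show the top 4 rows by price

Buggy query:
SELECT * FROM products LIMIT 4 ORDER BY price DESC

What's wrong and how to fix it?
Bug: LIMIT must come after ORDER BY

Fix: Sort with ORDER BY, then apply LIMIT

Corrected query:
SELECT * FROM products ORDER BY price DESC LIMIT 4

Result:
id | name     | category    | price   | stock
---+----------+-------------+---------+------
4  | Planter  | Garden      | 1493.28 | 461  
1  | Notebook | Office      | 1311.11 | 110  
2  | Keyboard | Electronics | 1279.52 | 376  
3  | Shelf    | Furniture   | 1187.27 | 190  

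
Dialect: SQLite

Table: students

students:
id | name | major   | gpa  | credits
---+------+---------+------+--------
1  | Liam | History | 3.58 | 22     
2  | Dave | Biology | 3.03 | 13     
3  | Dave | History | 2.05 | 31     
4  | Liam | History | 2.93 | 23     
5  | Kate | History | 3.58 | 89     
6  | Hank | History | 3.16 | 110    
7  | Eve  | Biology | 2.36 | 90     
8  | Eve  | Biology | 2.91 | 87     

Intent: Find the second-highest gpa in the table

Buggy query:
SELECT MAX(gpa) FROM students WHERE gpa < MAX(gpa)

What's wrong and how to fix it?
Bug: MAX(gpa) on the right of the comparison is an aggregate-in-WHERE error

Fix: Compute the overall MAX in a subquery, then take MAX of rows below it

Corrected query:
SELECT MAX(gpa) FROM students WHERE gpa < (SELECT MAX(gpa) FROM students)

Result:
MAX(gpa)
--------
3.16    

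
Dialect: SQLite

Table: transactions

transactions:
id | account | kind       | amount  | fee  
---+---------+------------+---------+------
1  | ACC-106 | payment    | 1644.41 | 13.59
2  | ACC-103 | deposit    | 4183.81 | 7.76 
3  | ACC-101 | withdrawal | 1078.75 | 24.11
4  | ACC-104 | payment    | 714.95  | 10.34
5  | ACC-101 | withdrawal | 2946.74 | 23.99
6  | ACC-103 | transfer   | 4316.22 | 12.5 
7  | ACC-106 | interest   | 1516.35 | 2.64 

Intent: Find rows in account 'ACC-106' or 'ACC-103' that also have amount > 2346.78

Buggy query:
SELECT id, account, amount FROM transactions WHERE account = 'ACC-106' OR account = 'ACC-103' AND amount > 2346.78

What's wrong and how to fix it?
Bug: AND binds tighter than OR, so this parses as account = 'ACC-106' OR (account = 'ACC-103' AND amount > 2346.78)

Fix: Group the OR with parentheses (or use IN), then AND the threshold

Corrected query:
SELECT id, account, amount FROM transactions WHERE (account = 'ACC-106' OR account = 'ACC-103') AND amount > 2346.78

Result:
id | account | amount 
---+---------+--------
2  | ACC-103 | 4183.81
6  | ACC-103 | 4316.22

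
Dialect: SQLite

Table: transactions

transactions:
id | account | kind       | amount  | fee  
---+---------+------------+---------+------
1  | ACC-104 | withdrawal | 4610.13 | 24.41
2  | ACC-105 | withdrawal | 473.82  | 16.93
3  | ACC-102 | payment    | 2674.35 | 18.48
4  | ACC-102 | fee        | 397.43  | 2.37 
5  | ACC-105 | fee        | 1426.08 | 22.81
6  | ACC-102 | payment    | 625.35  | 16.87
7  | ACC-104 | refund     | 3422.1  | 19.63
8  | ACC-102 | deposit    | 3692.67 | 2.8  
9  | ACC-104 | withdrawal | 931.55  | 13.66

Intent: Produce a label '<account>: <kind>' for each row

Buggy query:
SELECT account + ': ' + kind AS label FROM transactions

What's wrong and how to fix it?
Bug: '+' is numeric addition; on text columns SQLite converts them to 0 instead of concatenating

Fix: Use the || operator for string concatenation

Corrected query:
SELECT account || ': ' || kind AS label FROM transactions

Result:
label              
-------------------
ACC-104: withdrawal
ACC-105: withdrawal
ACC-102: payment   
ACC-102: fee       
ACC-105: fee       
ACC-102: payment   
ACC-104: refund    
ACC-102: deposit   
ACC-104: withdrawal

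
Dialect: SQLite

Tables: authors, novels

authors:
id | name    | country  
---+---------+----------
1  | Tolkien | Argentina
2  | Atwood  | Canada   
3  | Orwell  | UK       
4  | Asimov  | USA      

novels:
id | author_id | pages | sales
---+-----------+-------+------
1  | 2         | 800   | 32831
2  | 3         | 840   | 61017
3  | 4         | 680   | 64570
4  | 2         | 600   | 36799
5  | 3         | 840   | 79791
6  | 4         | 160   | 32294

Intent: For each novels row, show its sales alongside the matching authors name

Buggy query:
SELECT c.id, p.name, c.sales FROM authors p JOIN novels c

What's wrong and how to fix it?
Bug: JOIN with no ON clause produces a cartesian product; every novels row pairs with every authors row

Fix: Add ON c.author_id = p.id to the JOIN

Corrected query:
SELECT c.id, p.name, c.sales FROM authors p JOIN novels c ON c.author_id = p.id

Result:
id | name   | sales
---+--------+------
1  | Atwood | 32831
2  | Orwell | 61017
3  | Asimov | 64570
4  | Atwood | 36799
5  | Orwell | 79791
6  | Asimov | 32294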